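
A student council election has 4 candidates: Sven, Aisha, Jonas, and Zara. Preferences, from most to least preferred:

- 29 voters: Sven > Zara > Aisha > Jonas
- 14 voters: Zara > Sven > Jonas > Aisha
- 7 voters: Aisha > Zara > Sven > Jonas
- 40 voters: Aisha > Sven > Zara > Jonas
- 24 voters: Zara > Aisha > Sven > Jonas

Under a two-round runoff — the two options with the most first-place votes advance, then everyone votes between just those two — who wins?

Zara

Round 1 first-place votes: Sven 29, Aisha 47, Jonas 0, Zara 38.
Aisha and Zara advance.
Runoff: Aisha is preferred to Zara by 47 voters; Zara by 67.
Zara wins the runoff.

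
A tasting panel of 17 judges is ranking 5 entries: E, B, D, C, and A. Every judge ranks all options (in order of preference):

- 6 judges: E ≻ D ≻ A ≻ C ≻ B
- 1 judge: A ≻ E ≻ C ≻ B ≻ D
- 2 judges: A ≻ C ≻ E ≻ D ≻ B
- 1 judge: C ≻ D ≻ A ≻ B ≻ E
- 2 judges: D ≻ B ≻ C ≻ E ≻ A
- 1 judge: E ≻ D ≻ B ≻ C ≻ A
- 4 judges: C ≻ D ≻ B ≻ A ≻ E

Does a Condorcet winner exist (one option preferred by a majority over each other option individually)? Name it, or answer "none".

Checking pairwise contests:
C beats E 9–8.
E beats B 10–7.
E beats D 10–7.
D beats C 9–8.
E beats A 9–8.
Every option loses at least one head-to-head, so there is no Condorcet winner.

none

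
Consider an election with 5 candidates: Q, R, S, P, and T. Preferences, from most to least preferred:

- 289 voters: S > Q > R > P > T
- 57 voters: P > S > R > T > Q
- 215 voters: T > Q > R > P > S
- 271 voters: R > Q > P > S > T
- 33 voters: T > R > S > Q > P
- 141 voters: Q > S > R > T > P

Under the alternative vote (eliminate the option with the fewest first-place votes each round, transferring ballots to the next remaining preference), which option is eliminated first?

Round 1: Q 141, R 271, S 289, P 57, T 248. Eliminate P.

P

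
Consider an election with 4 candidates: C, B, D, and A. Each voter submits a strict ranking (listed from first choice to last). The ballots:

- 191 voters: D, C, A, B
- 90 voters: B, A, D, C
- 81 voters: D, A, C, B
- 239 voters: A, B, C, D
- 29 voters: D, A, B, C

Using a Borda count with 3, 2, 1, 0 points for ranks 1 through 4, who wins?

C: 191·2 + 90·0 + 81·1 + 239·1 + 29·0 = 702
B: 191·0 + 90·3 + 81·0 + 239·2 + 29·1 = 777
D: 191·3 + 90·1 + 81·3 + 239·0 + 29·3 = 993
A: 191·1 + 90·2 + 81·2 + 239·3 + 29·2 = 1308
A has the highest Borda score (1308).

A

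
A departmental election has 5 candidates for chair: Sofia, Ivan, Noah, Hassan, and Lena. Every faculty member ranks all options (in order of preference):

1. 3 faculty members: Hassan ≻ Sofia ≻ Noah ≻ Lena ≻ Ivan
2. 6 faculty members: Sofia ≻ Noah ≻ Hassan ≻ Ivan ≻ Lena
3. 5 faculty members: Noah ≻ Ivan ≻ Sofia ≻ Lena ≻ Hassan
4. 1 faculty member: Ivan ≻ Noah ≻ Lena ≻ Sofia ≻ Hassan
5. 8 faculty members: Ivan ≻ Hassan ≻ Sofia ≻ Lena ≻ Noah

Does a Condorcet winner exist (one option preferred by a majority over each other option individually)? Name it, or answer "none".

Checking pairwise contests:
Ivan beats Sofia 14–9.
Noah beats Ivan 14–9.
Sofia beats Noah 17–6.
Sofia beats Hassan 12–11.
Sofia beats Lena 22–1.
Every option loses at least one head-to-head, so there is no Condorcet winner.

none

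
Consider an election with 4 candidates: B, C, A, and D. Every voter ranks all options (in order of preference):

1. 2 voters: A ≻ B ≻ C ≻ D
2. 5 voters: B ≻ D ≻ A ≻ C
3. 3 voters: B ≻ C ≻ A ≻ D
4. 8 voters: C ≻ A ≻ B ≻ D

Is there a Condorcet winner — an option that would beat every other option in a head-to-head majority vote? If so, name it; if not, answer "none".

none

Checking pairwise contests:
A beats B 10–8.
B beats C 10–8.
C beats A 11–7.
B beats D 18–0.
Every option loses at least one head-to-head, so there is no Condorcet winner.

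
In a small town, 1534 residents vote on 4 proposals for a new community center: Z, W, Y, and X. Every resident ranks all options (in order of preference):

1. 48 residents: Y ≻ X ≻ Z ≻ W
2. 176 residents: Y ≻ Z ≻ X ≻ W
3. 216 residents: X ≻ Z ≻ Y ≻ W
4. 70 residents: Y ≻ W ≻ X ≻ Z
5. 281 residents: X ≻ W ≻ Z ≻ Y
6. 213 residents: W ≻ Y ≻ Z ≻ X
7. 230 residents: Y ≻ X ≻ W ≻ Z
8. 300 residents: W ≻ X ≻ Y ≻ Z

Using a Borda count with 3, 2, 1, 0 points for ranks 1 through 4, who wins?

Z: 48·1 + 176·2 + 216·2 + 70·0 + 281·1 + 213·1 + 230·0 + 300·0 = 1326
W: 48·0 + 176·0 + 216·0 + 70·2 + 281·2 + 213·3 + 230·1 + 300·3 = 2471
Y: 48·3 + 176·3 + 216·1 + 70·3 + 281·0 + 213·2 + 230·3 + 300·1 = 2514
X: 48·2 + 176·1 + 216·3 + 70·1 + 281·3 + 213·0 + 230·2 + 300·2 = 2893
X has the highest Borda score (2893).

X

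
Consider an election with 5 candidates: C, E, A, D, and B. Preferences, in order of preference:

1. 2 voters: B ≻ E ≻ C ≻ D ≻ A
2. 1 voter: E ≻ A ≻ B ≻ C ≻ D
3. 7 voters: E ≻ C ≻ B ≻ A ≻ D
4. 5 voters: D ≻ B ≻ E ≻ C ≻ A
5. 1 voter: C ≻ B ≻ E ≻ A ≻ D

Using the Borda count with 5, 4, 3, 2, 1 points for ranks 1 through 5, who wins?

E

C: 2·3 + 1·2 + 7·4 + 5·2 + 1·5 = 51
E: 2·4 + 1·5 + 7·5 + 5·3 + 1·3 = 66
A: 2·1 + 1·4 + 7·2 + 5·1 + 1·2 = 27
D: 2·2 + 1·1 + 7·1 + 5·5 + 1·1 = 38
B: 2·5 + 1·3 + 7·3 + 5·4 + 1·4 = 58
E has the highest Borda score (66).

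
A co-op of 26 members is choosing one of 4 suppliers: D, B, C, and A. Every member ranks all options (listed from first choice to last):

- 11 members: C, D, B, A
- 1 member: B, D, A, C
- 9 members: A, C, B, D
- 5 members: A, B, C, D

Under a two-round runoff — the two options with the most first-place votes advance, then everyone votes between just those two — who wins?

A

Round 1 first-place votes: D 0, B 1, C 11, A 14.
A and C advance.
Runoff: A is preferred to C by 15 voters; C by 11.
A wins the runoff.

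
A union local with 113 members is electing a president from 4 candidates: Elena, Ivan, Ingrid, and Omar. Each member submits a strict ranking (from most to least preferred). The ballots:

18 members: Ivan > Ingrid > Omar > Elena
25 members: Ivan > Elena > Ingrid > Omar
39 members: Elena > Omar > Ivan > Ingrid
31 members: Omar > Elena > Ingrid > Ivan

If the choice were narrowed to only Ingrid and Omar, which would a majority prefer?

Voters preferring Ingrid to Omar: 43; preferring Omar to Ingrid: 70.
Omar wins the head-to-head.

Omar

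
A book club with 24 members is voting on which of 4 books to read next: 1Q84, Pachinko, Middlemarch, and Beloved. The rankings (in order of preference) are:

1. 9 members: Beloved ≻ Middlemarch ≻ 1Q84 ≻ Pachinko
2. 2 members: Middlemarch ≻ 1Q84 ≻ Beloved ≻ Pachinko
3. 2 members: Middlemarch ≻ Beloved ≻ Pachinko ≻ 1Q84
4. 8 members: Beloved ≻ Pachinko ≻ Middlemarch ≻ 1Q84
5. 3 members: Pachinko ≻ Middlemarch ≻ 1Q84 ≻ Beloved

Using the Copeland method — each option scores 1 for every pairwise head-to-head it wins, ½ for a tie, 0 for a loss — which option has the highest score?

1Q84: loses to Pachinko, Middlemarch, and Beloved → score 0.
Pachinko: beats 1Q84; loses to Middlemarch and Beloved → score 1.
Middlemarch: beats 1Q84 and Pachinko; loses to Beloved → score 2.
Beloved: beats 1Q84, Pachinko, and Middlemarch → score 3.
Beloved has the best pairwise record.

Beloved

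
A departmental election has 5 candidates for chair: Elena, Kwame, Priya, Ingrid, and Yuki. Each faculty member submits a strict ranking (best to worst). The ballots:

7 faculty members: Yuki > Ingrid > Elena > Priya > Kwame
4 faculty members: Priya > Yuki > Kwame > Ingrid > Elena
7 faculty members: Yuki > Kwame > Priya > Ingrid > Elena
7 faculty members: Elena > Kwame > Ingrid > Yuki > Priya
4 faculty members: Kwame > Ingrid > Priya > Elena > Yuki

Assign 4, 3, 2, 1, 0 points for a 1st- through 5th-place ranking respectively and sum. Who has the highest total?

Yuki

Elena: 7·2 + 4·0 + 7·0 + 7·4 + 4·1 = 46
Kwame: 7·0 + 4·2 + 7·3 + 7·3 + 4·4 = 66
Priya: 7·1 + 4·4 + 7·2 + 7·0 + 4·2 = 45
Ingrid: 7·3 + 4·1 + 7·1 + 7·2 + 4·3 = 58
Yuki: 7·4 + 4·3 + 7·4 + 7·1 + 4·0 = 75
Yuki has the highest Borda score (75).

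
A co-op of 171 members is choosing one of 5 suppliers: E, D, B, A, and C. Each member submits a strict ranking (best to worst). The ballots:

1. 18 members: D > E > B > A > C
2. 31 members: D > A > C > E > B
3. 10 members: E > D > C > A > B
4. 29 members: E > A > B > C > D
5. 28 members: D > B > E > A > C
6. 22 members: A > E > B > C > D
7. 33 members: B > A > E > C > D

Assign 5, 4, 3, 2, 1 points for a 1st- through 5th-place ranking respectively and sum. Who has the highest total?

E: 18·4 + 31·2 + 10·5 + 29·5 + 28·3 + 22·4 + 33·3 = 600
D: 18·5 + 31·5 + 10·4 + 29·1 + 28·5 + 22·1 + 33·1 = 509
B: 18·3 + 31·1 + 10·1 + 29·3 + 28·4 + 22·3 + 33·5 = 525
A: 18·2 + 31·4 + 10·2 + 29·4 + 28·2 + 22·5 + 33·4 = 594
C: 18·1 + 31·3 + 10·3 + 29·2 + 28·1 + 22·2 + 33·2 = 337
E has the highest Borda score (600).

E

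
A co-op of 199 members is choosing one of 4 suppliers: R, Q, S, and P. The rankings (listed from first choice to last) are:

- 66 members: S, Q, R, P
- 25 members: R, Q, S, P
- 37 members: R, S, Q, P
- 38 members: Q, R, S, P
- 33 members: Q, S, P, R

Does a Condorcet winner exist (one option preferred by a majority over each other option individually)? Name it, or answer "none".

Checking pairwise contests:
Q beats R 137–62.
S beats Q 103–96.
R beats S 100–99.
R beats P 166–33.
Every option loses at least one head-to-head, so there is no Condorcet winner.

none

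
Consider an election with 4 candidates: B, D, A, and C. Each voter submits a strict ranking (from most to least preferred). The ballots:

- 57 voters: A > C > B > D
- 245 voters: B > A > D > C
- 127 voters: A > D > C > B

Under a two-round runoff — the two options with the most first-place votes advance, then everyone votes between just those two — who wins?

Round 1 first-place votes: B 245, D 0, A 184, C 0.
B and A advance.
Runoff: B is preferred to A by 245 voters; A by 184.
B wins the runoff.

B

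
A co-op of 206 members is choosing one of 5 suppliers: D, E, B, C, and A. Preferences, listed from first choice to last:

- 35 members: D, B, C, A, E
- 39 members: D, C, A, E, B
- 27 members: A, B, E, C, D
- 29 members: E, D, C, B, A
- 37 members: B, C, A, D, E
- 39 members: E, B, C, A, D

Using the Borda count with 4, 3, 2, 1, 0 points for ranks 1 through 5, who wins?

D: 35·4 + 39·4 + 27·0 + 29·3 + 37·1 + 39·0 = 420
E: 35·0 + 39·1 + 27·2 + 29·4 + 37·0 + 39·4 = 365
B: 35·3 + 39·0 + 27·3 + 29·1 + 37·4 + 39·3 = 480
C: 35·2 + 39·3 + 27·1 + 29·2 + 37·3 + 39·2 = 461
A: 35·1 + 39·2 + 27·4 + 29·0 + 37·2 + 39·1 = 334
B has the highest Borda score (480).

B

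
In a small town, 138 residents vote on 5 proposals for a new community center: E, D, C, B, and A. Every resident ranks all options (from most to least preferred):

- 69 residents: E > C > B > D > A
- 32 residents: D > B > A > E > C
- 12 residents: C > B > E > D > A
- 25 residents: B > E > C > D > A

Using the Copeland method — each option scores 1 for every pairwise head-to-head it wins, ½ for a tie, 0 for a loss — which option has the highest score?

E: beats D, C, and A; ties B → score 3.5.
D: beats A; loses to E, C, and B → score 1.
C: beats D, B, and A; loses to E → score 3.
B: beats D and A; ties E; loses to C → score 2.5.
A: loses to E, D, C, and B → score 0.
E has the best pairwise record.

E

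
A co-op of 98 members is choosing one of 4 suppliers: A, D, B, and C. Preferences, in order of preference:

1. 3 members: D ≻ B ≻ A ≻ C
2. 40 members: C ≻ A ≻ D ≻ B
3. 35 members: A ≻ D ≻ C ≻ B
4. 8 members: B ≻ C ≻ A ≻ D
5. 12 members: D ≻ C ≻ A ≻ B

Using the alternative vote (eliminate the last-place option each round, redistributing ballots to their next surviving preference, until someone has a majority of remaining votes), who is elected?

C

Round 1: A 35, D 15, B 8, C 40. Eliminate B.
Round 2: A 35, D 15, C 48. Eliminate D.
Round 3: A 38, C 60. C has a majority.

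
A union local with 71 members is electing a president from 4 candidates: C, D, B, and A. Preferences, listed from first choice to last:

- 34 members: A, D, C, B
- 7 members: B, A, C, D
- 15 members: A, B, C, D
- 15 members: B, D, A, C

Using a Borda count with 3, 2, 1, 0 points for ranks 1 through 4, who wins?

C: 34·1 + 7·1 + 15·1 + 15·0 = 56
D: 34·2 + 7·0 + 15·0 + 15·2 = 98
B: 34·0 + 7·3 + 15·2 + 15·3 = 96
A: 34·3 + 7·2 + 15·3 + 15·1 = 176
A has the highest Borda score (176).

A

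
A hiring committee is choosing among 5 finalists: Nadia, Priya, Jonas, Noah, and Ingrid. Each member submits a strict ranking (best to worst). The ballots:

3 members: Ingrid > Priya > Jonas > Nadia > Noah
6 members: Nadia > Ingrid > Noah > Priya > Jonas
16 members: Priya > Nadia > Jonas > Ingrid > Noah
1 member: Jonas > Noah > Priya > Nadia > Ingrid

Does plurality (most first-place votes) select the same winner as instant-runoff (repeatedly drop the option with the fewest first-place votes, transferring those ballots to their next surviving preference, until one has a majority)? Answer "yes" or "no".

yes

Plurality — first-place votes: Nadia 6, Priya 16, Jonas 1, Noah 0, Ingrid 3. Winner: Priya.
Instant-runoff — R1 Nadia 6, Priya 16, Jonas 1, Noah 0, Ingrid 3 (Priya winner). Winner: Priya.
The two methods agree.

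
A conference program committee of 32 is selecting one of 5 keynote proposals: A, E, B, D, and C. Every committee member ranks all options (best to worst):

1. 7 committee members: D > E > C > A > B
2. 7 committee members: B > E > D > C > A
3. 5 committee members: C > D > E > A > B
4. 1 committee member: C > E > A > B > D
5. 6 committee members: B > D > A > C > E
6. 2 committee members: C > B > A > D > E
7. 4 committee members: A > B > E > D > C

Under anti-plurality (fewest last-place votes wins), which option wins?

D

Last-place votes: A 7, E 8, B 12, D 1, C 4.
D is ranked last by the fewest voters, so D wins.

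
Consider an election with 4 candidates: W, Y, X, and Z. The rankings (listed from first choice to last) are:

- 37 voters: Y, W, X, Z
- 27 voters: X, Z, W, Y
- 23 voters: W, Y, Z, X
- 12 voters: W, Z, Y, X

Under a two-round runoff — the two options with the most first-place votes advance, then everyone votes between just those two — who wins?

Round 1 first-place votes: W 35, Y 37, X 27, Z 0.
Y and W advance.
Runoff: Y is preferred to W by 37 voters; W by 62.
W wins the runoff.

W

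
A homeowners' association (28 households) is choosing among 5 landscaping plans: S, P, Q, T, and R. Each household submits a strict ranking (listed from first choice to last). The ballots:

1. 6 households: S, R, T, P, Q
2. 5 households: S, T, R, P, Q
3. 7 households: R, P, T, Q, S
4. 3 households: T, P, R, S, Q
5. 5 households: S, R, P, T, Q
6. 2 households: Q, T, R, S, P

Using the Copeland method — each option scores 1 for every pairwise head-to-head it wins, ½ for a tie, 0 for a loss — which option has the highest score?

S: beats P, Q, T, and R → score 4.
P: beats Q; loses to S, T, and R → score 1.
Q: loses to S, P, T, and R → score 0.
T: beats P and Q; loses to S and R → score 2.
R: beats P, Q, and T; loses to S → score 3.
S has the best pairwise record.

S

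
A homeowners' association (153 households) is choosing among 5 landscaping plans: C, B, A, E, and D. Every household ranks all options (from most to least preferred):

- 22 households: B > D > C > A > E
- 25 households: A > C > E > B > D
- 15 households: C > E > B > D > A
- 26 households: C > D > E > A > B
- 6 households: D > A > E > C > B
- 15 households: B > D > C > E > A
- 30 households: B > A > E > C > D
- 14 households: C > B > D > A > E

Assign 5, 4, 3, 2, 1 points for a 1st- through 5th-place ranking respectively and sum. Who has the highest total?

C: 22·3 + 25·4 + 15·5 + 26·5 + 6·2 + 15·3 + 30·2 + 14·5 = 558
B: 22·5 + 25·2 + 15·3 + 26·1 + 6·1 + 15·5 + 30·5 + 14·4 = 518
A: 22·2 + 25·5 + 15·1 + 26·2 + 6·4 + 15·1 + 30·4 + 14·2 = 423
E: 22·1 + 25·3 + 15·4 + 26·3 + 6·3 + 15·2 + 30·3 + 14·1 = 387
D: 22·4 + 25·1 + 15·2 + 26·4 + 6·5 + 15·4 + 30·1 + 14·3 = 409
C has the highest Borda score (558).

C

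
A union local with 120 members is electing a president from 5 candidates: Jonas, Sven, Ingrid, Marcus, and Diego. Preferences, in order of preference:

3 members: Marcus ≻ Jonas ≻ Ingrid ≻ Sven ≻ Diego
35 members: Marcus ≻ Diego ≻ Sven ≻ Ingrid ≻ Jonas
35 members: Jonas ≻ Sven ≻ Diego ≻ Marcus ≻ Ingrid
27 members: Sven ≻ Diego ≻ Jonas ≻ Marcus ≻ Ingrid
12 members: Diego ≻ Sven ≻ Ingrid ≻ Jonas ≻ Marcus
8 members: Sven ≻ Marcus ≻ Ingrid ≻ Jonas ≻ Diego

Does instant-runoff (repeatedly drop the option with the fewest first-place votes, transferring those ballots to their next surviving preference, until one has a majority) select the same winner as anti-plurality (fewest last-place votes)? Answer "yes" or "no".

Instant-runoff — R1 Jonas 35, Sven 35, Ingrid 0, Marcus 38, Diego 12 (Ingrid out); R2 Jonas 35, Sven 35, Marcus 38, Diego 12 (Diego out); R3 Jonas 35, Sven 47, Marcus 38 (Jonas out); R4 Sven 82, Marcus 38 (Sven winner). Winner: Sven.
Anti-plurality — last-place votes: Jonas 35, Sven 0, Ingrid 62, Marcus 12, Diego 11. Winner: Sven.
The two methods agree.

yes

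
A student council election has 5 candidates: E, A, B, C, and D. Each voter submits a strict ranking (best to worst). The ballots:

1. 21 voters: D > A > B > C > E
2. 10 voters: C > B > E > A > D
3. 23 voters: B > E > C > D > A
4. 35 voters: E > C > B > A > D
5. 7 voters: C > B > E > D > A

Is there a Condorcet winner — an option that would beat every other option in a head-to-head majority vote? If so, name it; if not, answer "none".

Checking pairwise contests:
B beats E 61–35.
E beats A 75–21.
C beats B 52–44.
E beats C 58–38.
E beats D 75–21.
Every option loses at least one head-to-head, so there is no Condorcet winner.

none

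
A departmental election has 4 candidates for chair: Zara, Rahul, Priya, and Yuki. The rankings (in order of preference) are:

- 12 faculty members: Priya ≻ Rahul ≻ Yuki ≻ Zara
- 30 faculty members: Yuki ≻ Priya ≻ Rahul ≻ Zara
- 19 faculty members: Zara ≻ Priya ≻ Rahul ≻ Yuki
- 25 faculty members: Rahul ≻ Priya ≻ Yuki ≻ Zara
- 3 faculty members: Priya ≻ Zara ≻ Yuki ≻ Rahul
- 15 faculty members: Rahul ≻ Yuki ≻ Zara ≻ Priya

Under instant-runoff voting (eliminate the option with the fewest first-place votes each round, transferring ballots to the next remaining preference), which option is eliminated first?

Priya

Round 1: Zara 19, Rahul 40, Priya 15, Yuki 30. Eliminate Priya.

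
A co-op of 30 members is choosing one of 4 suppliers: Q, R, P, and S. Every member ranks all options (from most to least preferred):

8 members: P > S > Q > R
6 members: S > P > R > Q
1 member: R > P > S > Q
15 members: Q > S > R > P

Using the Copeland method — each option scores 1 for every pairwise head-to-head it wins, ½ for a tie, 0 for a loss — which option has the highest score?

S

Q: beats R; ties P and S → score 2.
R: beats P; loses to Q and S → score 1.
P: ties Q; loses to R and S → score 0.5.
S: beats R and P; ties Q → score 2.5.
S has the best pairwise record.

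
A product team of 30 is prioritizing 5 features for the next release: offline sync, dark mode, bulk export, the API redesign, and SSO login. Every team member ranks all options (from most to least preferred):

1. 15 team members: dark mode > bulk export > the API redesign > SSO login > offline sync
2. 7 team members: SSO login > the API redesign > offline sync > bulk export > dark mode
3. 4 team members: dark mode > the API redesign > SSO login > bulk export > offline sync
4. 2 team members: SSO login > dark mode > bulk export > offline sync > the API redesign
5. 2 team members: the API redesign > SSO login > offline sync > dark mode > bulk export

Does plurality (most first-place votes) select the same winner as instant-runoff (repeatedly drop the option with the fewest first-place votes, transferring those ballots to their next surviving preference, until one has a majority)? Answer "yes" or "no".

Plurality — first-place votes: offline sync 0, dark mode 19, bulk export 0, the API redesign 2, SSO login 9. Winner: dark mode.
Instant-runoff — R1 offline sync 0, dark mode 19, bulk export 0, the API redesign 2, SSO login 9 (dark mode winner). Winner: dark mode.
The two methods agree.

yes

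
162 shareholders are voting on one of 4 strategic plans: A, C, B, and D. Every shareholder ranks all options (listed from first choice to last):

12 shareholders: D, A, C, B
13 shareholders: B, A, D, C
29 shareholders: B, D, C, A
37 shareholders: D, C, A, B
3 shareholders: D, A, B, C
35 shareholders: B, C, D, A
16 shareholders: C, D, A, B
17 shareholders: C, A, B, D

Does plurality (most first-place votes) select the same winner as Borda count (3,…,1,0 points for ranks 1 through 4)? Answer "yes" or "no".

Plurality — first-place votes: A 0, C 33, B 77, D 52. Winner: B.
Borda — scores: A 143, C 284, B 251, D 294. Winner: D.
The two methods disagree.

no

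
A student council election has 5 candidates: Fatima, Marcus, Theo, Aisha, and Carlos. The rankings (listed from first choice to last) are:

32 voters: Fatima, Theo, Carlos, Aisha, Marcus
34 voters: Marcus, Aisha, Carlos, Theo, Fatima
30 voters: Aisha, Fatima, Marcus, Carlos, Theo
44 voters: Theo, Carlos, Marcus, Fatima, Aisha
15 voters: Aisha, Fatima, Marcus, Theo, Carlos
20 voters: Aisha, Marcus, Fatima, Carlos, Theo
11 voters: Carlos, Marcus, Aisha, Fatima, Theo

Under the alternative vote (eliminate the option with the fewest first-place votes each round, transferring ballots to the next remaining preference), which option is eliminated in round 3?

Marcus

Round 1: Fatima 32, Marcus 34, Theo 44, Aisha 65, Carlos 11. Eliminate Carlos.
Round 2: Fatima 32, Marcus 45, Theo 44, Aisha 65. Eliminate Fatima.
Round 3: Marcus 45, Theo 76, Aisha 65. Eliminate Marcus.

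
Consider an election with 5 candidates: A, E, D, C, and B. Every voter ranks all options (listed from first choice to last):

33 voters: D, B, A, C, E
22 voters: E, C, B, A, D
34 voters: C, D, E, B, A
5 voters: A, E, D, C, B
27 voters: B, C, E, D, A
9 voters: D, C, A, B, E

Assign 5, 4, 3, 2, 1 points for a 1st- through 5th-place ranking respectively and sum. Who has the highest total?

C

A: 33·3 + 22·2 + 34·1 + 5·5 + 27·1 + 9·3 = 256
E: 33·1 + 22·5 + 34·3 + 5·4 + 27·3 + 9·1 = 355
D: 33·5 + 22·1 + 34·4 + 5·3 + 27·2 + 9·5 = 437
C: 33·2 + 22·4 + 34·5 + 5·2 + 27·4 + 9·4 = 478
B: 33·4 + 22·3 + 34·2 + 5·1 + 27·5 + 9·2 = 424
C has the highest Borda score (478).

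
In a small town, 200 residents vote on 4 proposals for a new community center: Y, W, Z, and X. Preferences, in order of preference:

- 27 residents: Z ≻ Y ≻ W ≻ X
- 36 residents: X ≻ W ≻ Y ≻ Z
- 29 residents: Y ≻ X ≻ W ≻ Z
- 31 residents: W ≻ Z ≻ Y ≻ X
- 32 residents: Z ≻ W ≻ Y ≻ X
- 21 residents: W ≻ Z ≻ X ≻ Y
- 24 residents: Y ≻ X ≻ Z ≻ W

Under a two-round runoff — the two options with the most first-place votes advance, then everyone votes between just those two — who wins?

Round 1 first-place votes: Y 53, W 52, Z 59, X 36.
Z and Y advance.
Runoff: Z is preferred to Y by 111 voters; Y by 89.
Z wins the runoff.

Z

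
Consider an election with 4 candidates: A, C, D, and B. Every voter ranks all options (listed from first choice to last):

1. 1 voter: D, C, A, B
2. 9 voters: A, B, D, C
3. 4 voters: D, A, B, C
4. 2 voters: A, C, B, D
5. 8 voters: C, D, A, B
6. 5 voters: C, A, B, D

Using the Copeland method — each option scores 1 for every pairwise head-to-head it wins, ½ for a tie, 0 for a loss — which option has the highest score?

A: beats C, D, and B → score 3.
C: beats D and B; loses to A → score 2.
D: loses to A, C, and B → score 0.
B: beats D; loses to A and C → score 1.
A has the best pairwise record.

A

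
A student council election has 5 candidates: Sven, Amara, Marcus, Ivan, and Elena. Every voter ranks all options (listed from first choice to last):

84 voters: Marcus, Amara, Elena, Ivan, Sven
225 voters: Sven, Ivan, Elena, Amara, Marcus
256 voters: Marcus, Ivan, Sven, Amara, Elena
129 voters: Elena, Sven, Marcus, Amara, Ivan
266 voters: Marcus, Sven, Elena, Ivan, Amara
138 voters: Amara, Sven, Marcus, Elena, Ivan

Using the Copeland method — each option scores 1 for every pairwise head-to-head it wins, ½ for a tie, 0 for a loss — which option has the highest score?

Sven: beats Amara, Ivan, and Elena; loses to Marcus → score 3.
Amara: loses to Sven, Marcus, Ivan, and Elena → score 0.
Marcus: beats Sven, Amara, Ivan, and Elena → score 4.
Ivan: beats Amara; loses to Sven, Marcus, and Elena → score 1.
Elena: beats Amara and Ivan; loses to Sven and Marcus → score 2.
Marcus has the best pairwise record.

Marcus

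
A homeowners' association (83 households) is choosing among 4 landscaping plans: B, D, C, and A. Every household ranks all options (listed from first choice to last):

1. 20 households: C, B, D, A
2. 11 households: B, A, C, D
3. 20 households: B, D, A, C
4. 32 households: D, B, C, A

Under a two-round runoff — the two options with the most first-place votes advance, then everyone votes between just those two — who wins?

Round 1 first-place votes: B 31, D 32, C 20, A 0.
D and B advance.
Runoff: D is preferred to B by 32 voters; B by 51.
B wins the runoff.

B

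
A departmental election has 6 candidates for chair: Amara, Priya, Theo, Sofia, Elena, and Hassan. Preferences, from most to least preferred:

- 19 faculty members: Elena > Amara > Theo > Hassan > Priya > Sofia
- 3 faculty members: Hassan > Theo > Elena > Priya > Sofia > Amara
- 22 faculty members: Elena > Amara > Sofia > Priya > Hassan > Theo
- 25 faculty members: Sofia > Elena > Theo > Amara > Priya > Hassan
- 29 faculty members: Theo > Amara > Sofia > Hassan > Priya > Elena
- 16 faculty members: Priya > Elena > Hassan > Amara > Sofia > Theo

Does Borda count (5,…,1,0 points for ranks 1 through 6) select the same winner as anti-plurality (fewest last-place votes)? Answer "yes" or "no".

no

Borda — scores: Amara 362, Priya 203, Theo 289, Sofia 297, Elena 378, Hassan 181. Winner: Elena.
Anti-plurality — last-place votes: Amara 3, Priya 0, Theo 38, Sofia 19, Elena 29, Hassan 25. Winner: Priya.
The two methods disagree.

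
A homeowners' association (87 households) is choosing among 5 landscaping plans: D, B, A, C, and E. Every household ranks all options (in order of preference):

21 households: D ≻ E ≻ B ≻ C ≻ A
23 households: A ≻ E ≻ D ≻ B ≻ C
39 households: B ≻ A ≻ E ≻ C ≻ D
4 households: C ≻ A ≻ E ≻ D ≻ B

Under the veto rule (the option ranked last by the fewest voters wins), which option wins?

Last-place votes: D 39, B 4, A 21, C 23, E 0.
E is ranked last by the fewest voters, so E wins.

E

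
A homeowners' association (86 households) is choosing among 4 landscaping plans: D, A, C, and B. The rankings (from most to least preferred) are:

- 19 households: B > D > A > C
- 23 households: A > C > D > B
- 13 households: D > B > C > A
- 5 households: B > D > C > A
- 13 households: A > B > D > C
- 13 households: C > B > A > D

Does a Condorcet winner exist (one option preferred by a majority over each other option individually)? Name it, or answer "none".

B

B vs D: 50–36 for B.
B vs A: 50–36 for B.
B vs C: 50–36 for B.
B beats every other option head-to-head.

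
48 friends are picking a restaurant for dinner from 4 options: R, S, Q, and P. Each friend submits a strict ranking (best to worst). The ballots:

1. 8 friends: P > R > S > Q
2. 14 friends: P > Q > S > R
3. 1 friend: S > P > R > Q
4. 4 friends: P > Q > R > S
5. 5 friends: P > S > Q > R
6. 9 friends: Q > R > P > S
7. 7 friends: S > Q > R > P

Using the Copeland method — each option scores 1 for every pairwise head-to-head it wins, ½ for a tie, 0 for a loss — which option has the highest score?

P

R: loses to S, Q, and P → score 0.
S: beats R; loses to Q and P → score 1.
Q: beats R and S; loses to P → score 2.
P: beats R, S, and Q → score 3.
P has the best pairwise record.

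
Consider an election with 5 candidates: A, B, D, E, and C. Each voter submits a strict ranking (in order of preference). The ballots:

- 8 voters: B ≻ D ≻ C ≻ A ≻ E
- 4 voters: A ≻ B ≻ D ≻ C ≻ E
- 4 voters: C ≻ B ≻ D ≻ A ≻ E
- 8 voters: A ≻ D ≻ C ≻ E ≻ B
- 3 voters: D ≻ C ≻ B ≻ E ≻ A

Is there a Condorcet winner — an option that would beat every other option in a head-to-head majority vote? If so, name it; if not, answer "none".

none

Checking pairwise contests:
B beats A 15–12.
C beats B 15–12.
B beats D 16–11.
A beats E 24–3.
D beats C 23–4.
Every option loses at least one head-to-head, so there is no Condorcet winner.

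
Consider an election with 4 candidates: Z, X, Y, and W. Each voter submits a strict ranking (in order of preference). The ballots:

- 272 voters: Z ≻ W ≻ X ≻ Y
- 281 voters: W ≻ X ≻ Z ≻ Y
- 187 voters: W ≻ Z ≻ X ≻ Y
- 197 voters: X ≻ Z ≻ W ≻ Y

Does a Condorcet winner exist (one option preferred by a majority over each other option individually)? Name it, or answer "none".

Checking pairwise contests:
X beats Z 478–459.
W beats X 740–197.
Z beats Y 937–0.
Z beats W 469–468.
Every option loses at least one head-to-head, so there is no Condorcet winner.

none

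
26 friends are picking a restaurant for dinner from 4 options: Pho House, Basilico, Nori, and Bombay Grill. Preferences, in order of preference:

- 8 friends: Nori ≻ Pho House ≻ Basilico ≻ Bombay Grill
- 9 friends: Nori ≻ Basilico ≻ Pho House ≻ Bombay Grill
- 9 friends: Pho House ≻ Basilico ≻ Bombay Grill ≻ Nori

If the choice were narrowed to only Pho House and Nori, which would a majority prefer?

Voters preferring Pho House to Nori: 9; preferring Nori to Pho House: 17.
Nori wins the head-to-head.

Nori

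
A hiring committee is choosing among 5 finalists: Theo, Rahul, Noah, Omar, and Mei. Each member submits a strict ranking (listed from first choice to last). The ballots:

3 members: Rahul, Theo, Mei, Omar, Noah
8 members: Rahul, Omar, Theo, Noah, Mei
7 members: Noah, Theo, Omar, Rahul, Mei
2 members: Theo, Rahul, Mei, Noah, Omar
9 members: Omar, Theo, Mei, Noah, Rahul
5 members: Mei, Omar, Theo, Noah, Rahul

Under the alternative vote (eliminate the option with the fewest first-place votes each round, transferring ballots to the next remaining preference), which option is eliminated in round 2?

Round 1: Theo 2, Rahul 11, Noah 7, Omar 9, Mei 5. Eliminate Theo.
Round 2: Rahul 13, Noah 7, Omar 9, Mei 5. Eliminate Mei.

Mei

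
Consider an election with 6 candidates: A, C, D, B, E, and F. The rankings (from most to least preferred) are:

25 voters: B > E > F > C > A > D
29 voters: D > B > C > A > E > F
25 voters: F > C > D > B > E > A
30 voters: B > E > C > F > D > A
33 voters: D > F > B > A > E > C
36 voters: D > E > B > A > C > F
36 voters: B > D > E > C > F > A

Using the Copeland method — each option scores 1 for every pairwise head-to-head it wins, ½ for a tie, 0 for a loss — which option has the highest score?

D

A: loses to C, D, B, E, and F → score 0.
C: beats A and F; loses to D, B, and E → score 2.
D: beats A, C, B, E, and F → score 5.
B: beats A, C, E, and F; loses to D → score 4.
E: beats A, C, and F; loses to D and B → score 3.
F: beats A; loses to C, D, B, and E → score 1.
D has the best pairwise record.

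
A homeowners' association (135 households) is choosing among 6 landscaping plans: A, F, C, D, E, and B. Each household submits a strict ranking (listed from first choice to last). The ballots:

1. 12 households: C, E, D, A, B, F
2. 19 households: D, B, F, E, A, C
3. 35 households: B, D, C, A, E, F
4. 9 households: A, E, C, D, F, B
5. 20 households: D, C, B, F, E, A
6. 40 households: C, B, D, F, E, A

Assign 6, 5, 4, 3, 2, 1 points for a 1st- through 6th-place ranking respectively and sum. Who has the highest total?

D

A: 12·3 + 19·2 + 35·3 + 9·6 + 20·1 + 40·1 = 293
F: 12·1 + 19·4 + 35·1 + 9·2 + 20·3 + 40·3 = 321
C: 12·6 + 19·1 + 35·4 + 9·4 + 20·5 + 40·6 = 607
D: 12·4 + 19·6 + 35·5 + 9·3 + 20·6 + 40·4 = 644
E: 12·5 + 19·3 + 35·2 + 9·5 + 20·2 + 40·2 = 352
B: 12·2 + 19·5 + 35·6 + 9·1 + 20·4 + 40·5 = 618
D has the highest Borda score (644).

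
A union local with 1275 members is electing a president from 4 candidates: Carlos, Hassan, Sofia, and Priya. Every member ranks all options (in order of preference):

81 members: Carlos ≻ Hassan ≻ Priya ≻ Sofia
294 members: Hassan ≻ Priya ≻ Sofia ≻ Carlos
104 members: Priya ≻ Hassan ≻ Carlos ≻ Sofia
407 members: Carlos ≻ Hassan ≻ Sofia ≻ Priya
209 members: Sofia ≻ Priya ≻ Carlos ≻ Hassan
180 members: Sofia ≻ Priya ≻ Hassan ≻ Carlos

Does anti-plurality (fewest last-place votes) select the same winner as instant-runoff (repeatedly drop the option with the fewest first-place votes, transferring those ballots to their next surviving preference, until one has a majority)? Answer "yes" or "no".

Anti-plurality — last-place votes: Carlos 474, Hassan 209, Sofia 185, Priya 407. Winner: Sofia.
Instant-runoff — R1 Carlos 488, Hassan 294, Sofia 389, Priya 104 (Priya out); R2 Carlos 488, Hassan 398, Sofia 389 (Sofia out); R3 Carlos 697, Hassan 578 (Carlos winner). Winner: Carlos.
The two methods disagree.

no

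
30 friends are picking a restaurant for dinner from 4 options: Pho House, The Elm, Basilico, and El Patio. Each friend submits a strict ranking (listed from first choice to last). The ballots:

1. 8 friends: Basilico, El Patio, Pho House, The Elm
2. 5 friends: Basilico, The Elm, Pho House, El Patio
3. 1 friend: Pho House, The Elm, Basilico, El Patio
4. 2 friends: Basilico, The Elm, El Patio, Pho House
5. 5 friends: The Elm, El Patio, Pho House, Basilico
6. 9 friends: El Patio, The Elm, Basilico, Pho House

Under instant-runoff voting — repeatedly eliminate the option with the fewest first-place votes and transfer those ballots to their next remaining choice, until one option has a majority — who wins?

Round 1: Pho House 1, The Elm 5, Basilico 15, El Patio 9. Eliminate Pho House.
Round 2: The Elm 6, Basilico 15, El Patio 9. Eliminate The Elm.
Round 3: Basilico 16, El Patio 14. Basilico has a majority.

Basilico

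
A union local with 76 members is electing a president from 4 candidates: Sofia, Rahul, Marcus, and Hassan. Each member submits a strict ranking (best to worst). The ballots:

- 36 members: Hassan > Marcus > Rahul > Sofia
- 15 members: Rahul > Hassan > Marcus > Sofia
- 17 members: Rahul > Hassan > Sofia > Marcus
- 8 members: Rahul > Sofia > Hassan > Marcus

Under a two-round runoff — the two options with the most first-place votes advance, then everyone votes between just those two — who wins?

Round 1 first-place votes: Sofia 0, Rahul 40, Marcus 0, Hassan 36.
Rahul and Hassan advance.
Runoff: Rahul is preferred to Hassan by 40 voters; Hassan by 36.
Rahul wins the runoff.

Rahul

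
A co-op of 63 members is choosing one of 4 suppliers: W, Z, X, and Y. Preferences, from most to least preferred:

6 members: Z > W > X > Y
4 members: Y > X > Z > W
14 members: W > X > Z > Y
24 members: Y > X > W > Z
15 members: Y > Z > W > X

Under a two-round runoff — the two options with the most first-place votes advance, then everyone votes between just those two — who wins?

Y

Round 1 first-place votes: W 14, Z 6, X 0, Y 43.
Y and W advance.
Runoff: Y is preferred to W by 43 voters; W by 20.
Y wins the runoff.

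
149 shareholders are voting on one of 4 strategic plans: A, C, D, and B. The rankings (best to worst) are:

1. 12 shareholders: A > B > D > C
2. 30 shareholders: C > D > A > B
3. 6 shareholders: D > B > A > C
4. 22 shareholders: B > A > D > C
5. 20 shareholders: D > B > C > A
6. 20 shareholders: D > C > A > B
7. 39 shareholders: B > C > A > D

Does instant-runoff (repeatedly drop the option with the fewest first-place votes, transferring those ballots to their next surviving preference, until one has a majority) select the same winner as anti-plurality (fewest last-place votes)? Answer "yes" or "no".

no

Instant-runoff — R1 A 12, C 30, D 46, B 61 (A out); R2 C 30, D 46, B 73 (C out); R3 D 76, B 73 (D winner). Winner: D.
Anti-plurality — last-place votes: A 20, C 40, D 39, B 50. Winner: A.
The two methods disagree.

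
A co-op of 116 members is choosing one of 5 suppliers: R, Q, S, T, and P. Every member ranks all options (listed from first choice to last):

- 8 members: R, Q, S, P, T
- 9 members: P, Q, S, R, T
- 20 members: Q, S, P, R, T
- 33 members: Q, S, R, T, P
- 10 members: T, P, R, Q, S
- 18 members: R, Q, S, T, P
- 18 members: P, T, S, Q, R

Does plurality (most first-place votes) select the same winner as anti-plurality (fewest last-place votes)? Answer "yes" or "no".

yes

Plurality — first-place votes: R 26, Q 53, S 0, T 10, P 27. Winner: Q.
Anti-plurality — last-place votes: R 18, Q 0, S 10, T 37, P 51. Winner: Q.
The two methods agree.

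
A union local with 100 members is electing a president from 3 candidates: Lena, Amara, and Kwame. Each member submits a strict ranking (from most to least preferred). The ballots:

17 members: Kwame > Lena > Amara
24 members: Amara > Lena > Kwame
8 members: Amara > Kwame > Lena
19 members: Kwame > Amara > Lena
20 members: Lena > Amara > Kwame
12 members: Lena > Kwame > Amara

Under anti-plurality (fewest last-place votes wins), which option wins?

Last-place votes: Lena 27, Amara 29, Kwame 44.
Lena is ranked last by the fewest voters, so Lena wins.

Lena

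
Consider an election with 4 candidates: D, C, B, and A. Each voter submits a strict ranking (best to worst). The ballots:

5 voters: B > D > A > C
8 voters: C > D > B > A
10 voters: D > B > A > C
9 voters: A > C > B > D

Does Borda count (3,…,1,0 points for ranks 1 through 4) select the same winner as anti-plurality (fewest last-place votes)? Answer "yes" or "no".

no

Borda — scores: D 56, C 42, B 52, A 42. Winner: D.
Anti-plurality — last-place votes: D 9, C 15, B 0, A 8. Winner: B.
The two methods disagree.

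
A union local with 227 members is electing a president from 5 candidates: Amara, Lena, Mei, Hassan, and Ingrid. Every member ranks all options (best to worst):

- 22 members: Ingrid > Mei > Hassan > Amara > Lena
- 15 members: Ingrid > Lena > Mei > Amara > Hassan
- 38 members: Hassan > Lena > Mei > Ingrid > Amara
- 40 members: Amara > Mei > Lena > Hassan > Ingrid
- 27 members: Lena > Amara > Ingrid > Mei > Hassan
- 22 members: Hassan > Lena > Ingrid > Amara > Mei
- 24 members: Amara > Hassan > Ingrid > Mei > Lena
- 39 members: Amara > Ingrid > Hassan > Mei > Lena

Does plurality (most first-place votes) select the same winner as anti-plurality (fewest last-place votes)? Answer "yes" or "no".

no

Plurality — first-place votes: Amara 103, Lena 27, Mei 0, Hassan 60, Ingrid 37. Winner: Amara.
Anti-plurality — last-place votes: Amara 38, Lena 85, Mei 22, Hassan 42, Ingrid 40. Winner: Mei.
The two methods disagree.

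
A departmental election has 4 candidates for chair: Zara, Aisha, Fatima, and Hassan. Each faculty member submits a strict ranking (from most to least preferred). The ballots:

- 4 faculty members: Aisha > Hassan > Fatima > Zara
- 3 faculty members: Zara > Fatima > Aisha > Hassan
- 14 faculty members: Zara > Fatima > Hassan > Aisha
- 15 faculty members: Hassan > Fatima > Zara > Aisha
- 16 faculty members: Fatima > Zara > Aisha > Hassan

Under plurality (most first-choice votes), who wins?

Zara

First-place votes: Zara 17, Aisha 4, Fatima 16, Hassan 15.
Zara has the most first-place votes.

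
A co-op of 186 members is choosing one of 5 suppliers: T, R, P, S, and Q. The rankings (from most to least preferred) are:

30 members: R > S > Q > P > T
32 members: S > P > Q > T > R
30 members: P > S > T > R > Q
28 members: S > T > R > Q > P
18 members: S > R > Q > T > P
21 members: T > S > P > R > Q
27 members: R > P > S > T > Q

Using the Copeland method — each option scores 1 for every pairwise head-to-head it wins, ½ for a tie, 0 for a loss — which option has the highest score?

T: beats R and Q; loses to P and S → score 2.
R: beats P and Q; loses to T and S → score 2.
P: beats T and Q; loses to R and S → score 2.
S: beats T, R, P, and Q → score 4.
Q: loses to T, R, P, and S → score 0.
S has the best pairwise record.

S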